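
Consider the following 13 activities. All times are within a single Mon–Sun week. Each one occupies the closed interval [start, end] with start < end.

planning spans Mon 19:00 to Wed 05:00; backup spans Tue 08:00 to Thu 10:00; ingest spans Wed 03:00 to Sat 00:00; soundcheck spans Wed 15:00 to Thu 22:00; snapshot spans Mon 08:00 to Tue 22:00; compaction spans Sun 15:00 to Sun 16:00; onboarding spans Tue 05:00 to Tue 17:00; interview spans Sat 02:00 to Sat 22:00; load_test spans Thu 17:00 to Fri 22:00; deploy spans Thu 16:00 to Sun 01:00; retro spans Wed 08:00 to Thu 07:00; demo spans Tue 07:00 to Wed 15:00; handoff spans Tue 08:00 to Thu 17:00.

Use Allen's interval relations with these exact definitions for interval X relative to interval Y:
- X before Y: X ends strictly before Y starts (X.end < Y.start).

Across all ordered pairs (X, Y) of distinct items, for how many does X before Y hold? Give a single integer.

Checking all 156 ordered pairs for relation 'before'; matching pairs in alphabetical order:
(backup, compaction): backup before compaction ✓
(backup, deploy): backup before deploy ✓
(backup, interview): backup before interview ✓
(backup, load_test): backup before load_test ✓
(demo, compaction): demo before compaction ✓
(demo, deploy): demo before deploy ✓
(demo, interview): demo before interview ✓
(demo, load_test): demo before load_test ✓
(deploy, compaction): deploy before compaction ✓
(handoff, compaction): handoff before compaction ✓
(handoff, interview): handoff before interview ✓
(ingest, compaction): ingest before compaction ✓
(ingest, interview): ingest before interview ✓
(interview, compaction): interview before compaction ✓
(load_test, compaction): load_test before compaction ✓
(load_test, interview): load_test before interview ✓
(onboarding, compaction): onboarding before compaction ✓
(onboarding, deploy): onboarding before deploy ✓
(onboarding, ingest): onboarding before ingest ✓
(onboarding, interview): onboarding before interview ✓
(onboarding, load_test): onboarding before load_test ✓
(onboarding, retro): onboarding before retro ✓
(onboarding, soundcheck): onboarding before soundcheck ✓
(planning, compaction): planning before compaction ✓
... plus 18 further pairs not listed.
Count: 42.

42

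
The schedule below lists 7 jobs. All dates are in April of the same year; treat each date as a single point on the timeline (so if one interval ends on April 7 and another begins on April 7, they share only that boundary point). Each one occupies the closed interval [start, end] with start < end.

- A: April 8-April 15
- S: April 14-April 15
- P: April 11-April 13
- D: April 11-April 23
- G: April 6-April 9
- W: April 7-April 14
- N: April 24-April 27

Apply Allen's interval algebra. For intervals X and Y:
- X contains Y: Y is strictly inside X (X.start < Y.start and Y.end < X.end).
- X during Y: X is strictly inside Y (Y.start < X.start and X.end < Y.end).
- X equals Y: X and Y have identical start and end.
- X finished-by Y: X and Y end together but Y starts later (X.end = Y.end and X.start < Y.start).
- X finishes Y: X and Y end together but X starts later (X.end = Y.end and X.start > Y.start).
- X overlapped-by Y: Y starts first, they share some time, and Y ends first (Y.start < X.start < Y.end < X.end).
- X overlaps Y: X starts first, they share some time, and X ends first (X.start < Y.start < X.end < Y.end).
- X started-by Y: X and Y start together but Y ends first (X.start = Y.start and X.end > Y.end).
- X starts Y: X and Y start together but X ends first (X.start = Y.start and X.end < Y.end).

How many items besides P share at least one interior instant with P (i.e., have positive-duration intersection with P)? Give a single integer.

3

Target P = [April 11, April 13].
A [April 8, April 15] → contains → counts.
D [April 11, April 23] → started-by → counts.
G [April 6, April 9] → before → no.
N [April 24, April 27] → after → no.
S [April 14, April 15] → after → no.
W [April 7, April 14] → contains → counts.
Total: 3.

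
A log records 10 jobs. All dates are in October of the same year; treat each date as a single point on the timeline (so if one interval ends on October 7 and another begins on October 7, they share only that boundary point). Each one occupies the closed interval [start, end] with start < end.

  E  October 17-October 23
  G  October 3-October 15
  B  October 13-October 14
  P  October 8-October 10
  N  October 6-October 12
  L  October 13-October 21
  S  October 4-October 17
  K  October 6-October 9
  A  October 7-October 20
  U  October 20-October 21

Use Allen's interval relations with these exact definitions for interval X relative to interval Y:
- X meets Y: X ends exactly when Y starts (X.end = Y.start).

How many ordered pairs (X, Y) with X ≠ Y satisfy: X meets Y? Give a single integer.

Checking all 90 ordered pairs for relation 'meets'; matching pairs in alphabetical order:
(A, U): A meets U ✓
(S, E): S meets E ✓
Count: 2.

2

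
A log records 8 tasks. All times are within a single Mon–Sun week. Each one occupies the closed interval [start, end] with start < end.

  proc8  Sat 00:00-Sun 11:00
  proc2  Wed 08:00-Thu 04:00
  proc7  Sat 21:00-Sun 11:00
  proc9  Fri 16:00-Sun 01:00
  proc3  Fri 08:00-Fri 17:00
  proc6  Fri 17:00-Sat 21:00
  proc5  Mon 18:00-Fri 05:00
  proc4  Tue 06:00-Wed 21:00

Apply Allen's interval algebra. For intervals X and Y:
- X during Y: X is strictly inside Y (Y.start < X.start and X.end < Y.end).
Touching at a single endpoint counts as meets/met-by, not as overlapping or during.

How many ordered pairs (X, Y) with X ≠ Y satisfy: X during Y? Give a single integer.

Checking all 56 ordered pairs for relation 'during'; matching pairs in alphabetical order:
(proc2, proc5): proc2 during proc5 ✓
(proc4, proc5): proc4 during proc5 ✓
(proc6, proc9): proc6 during proc9 ✓
Count: 3.

3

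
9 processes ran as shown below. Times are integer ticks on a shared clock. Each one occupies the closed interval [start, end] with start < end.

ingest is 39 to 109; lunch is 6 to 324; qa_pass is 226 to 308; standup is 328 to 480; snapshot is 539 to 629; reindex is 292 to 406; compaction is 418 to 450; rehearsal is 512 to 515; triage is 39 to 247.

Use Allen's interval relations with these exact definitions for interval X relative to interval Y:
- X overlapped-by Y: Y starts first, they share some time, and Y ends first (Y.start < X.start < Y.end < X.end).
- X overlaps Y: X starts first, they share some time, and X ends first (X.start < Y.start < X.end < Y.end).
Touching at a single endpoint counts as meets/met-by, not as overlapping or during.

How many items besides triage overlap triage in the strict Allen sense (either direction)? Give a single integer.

Target triage = [39, 247].
compaction [418, 450] → after → no.
ingest [39, 109] → starts → no.
lunch [6, 324] → contains → no.
qa_pass [226, 308] → overlapped-by → counts.
rehearsal [512, 515] → after → no.
reindex [292, 406] → after → no.
snapshot [539, 629] → after → no.
standup [328, 480] → after → no.
Total: 1.

1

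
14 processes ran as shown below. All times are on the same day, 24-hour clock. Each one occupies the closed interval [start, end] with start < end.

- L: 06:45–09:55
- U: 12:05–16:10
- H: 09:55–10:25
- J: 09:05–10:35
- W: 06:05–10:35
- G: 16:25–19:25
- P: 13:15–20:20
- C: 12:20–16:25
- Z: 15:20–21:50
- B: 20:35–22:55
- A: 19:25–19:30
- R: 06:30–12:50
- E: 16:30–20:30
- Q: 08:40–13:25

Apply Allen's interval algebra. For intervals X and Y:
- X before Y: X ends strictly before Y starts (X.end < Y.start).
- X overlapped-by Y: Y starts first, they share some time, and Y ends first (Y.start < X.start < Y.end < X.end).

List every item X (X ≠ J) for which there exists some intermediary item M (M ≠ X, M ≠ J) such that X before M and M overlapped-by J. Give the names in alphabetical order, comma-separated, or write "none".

none

Target J = [09:05, 10:35].
Intermediaries M with M overlapped-by J: none.
Union: none.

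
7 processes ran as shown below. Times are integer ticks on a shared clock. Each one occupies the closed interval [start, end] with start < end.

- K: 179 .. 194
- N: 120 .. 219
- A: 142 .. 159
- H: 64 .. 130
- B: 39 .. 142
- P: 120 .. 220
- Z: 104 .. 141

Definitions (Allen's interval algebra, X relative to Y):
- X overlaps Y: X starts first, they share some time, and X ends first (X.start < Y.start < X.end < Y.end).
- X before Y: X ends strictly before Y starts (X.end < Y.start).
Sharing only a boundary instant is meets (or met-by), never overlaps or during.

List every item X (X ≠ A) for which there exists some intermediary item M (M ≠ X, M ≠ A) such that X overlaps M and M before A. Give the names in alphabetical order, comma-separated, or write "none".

Target A = [142, 159].
Intermediaries M with M before A: H, Z.
Via H — items with X overlaps H: none.
Via Z — items with X overlaps Z: H.
Union: H.

H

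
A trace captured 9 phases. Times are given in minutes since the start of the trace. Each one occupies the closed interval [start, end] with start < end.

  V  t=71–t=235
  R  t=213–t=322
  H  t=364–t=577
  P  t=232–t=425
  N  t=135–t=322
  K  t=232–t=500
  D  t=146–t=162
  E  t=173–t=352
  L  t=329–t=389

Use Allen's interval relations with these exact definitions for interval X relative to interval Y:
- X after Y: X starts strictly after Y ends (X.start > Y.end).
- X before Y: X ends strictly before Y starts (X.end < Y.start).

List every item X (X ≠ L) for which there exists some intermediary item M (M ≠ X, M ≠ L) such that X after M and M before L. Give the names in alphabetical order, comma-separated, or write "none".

Target L = [t=329, t=389].
Intermediaries M with M before L: D, N, R, V.
Via D — items with X after D: E, H, K, P, R.
Via N — items with X after N: H.
Via R — items with X after R: H.
Via V — items with X after V: H.
Union: E, H, K, P, R.

E, H, K, P, R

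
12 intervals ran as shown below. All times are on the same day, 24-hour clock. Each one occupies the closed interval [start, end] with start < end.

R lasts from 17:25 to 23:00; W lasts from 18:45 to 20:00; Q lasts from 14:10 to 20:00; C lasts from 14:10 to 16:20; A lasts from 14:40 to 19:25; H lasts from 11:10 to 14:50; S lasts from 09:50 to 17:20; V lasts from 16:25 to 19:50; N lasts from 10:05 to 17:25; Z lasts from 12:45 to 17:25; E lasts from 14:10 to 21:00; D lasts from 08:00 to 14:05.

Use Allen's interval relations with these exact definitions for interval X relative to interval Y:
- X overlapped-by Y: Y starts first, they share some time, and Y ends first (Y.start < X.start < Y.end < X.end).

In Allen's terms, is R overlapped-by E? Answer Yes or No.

Yes

R = [17:25, 23:00], E = [14:10, 21:00].
Actual relation of R to E: overlapped-by.
Asked whether 'overlapped-by' holds → Yes.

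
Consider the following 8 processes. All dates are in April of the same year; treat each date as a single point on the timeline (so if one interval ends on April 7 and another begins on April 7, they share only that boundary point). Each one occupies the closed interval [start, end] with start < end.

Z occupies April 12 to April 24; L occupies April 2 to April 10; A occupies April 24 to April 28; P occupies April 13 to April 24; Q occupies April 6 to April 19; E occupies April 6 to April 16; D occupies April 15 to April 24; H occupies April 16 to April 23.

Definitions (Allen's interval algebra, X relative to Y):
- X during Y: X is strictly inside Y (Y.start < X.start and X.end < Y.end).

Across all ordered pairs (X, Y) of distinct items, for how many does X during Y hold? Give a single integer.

Checking all 56 ordered pairs for relation 'during'; matching pairs in alphabetical order:
(H, D): H during D ✓
(H, P): H during P ✓
(H, Z): H during Z ✓
Count: 3.

3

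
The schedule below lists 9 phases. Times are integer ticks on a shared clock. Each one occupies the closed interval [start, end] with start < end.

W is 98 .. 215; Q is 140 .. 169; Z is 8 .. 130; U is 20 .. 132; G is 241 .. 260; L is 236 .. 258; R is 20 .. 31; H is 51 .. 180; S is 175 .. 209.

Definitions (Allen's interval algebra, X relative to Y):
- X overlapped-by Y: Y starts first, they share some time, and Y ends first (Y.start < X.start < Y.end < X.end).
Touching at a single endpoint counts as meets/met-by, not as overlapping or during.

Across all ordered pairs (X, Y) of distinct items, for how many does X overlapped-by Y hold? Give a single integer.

Checking all 72 ordered pairs for relation 'overlapped-by'; matching pairs in alphabetical order:
(G, L): G overlapped-by L ✓
(H, U): H overlapped-by U ✓
(H, Z): H overlapped-by Z ✓
(S, H): S overlapped-by H ✓
(U, Z): U overlapped-by Z ✓
(W, H): W overlapped-by H ✓
(W, U): W overlapped-by U ✓
(W, Z): W overlapped-by Z ✓
Count: 8.

8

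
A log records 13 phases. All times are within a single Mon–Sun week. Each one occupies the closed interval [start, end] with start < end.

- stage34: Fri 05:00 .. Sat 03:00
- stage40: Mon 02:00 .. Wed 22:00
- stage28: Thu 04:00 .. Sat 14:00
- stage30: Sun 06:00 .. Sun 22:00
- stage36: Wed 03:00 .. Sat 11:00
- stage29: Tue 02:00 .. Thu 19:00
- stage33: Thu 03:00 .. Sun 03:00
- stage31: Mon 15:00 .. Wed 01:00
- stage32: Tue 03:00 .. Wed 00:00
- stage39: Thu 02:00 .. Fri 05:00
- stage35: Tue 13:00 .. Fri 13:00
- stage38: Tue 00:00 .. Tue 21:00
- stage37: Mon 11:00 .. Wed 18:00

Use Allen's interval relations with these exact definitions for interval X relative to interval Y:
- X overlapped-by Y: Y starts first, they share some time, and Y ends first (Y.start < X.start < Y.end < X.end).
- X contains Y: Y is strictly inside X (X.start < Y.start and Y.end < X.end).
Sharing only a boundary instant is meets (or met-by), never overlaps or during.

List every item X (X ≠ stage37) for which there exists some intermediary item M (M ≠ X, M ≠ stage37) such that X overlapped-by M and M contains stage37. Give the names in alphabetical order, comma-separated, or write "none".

stage29, stage35, stage36

Target stage37 = [Mon 11:00, Wed 18:00].
Intermediaries M with M contains stage37: stage40.
Via stage40 — items with X overlapped-by stage40: stage29, stage35, stage36.
Union: stage29, stage35, stage36.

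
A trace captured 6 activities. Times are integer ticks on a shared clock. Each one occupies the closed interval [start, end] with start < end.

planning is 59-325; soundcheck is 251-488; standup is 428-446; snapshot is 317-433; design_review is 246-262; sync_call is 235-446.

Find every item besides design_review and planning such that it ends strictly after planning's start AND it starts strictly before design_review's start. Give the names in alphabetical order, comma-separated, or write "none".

Conditions: its end is strictly after planning's start (X.end > 59) AND its start is strictly before design_review's start (X.start < 246).
snapshot: end 433 > 59? ✓; start 317 < 246? ✗ → no.
soundcheck: end 488 > 59? ✓; start 251 < 246? ✗ → no.
standup: end 446 > 59? ✓; start 428 < 246? ✗ → no.
sync_call: end 446 > 59? ✓; start 235 < 246? ✓ → yes.
Result: sync_call.

sync_call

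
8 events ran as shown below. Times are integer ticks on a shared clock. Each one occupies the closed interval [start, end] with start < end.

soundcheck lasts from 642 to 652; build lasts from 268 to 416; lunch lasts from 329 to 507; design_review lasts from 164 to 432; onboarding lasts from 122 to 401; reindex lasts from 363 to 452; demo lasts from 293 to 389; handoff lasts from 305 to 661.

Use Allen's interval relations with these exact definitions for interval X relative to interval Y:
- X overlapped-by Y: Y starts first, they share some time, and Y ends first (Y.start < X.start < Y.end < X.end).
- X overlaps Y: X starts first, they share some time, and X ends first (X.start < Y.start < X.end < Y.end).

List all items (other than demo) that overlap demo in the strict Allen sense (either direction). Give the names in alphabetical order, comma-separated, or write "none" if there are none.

Target demo = [293, 389].
build [268, 416] → contains → no.
design_review [164, 432] → contains → no.
handoff [305, 661] → overlapped-by → yes.
lunch [329, 507] → overlapped-by → yes.
onboarding [122, 401] → contains → no.
reindex [363, 452] → overlapped-by → yes.
soundcheck [642, 652] → after → no.
Result: handoff, lunch, reindex.

handoff, lunch, reindex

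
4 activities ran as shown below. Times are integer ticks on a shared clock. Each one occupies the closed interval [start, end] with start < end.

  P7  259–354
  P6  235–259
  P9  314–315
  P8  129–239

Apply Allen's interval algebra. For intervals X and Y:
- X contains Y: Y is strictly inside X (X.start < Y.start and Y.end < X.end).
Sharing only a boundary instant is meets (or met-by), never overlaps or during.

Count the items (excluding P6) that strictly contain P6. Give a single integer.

0

Target P6 = [235, 259].
P7 [259, 354] → met-by → no.
P8 [129, 239] → overlaps → no.
P9 [314, 315] → after → no.
Total: 0.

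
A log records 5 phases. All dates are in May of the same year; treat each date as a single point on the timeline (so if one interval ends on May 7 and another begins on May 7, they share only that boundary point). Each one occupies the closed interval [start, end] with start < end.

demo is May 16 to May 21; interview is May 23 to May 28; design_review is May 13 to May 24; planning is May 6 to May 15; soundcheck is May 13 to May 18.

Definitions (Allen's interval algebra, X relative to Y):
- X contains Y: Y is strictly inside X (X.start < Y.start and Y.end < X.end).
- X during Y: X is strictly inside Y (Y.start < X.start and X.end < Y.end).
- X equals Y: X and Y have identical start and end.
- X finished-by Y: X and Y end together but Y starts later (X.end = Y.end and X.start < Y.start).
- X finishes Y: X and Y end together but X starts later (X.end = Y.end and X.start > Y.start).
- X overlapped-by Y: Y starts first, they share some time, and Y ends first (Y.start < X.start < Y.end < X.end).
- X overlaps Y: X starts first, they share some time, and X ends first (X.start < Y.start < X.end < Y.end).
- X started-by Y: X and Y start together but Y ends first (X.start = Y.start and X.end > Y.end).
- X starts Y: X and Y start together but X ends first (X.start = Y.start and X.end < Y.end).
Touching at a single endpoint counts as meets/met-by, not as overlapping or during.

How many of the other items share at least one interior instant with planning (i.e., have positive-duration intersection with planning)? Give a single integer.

Target planning = [May 6, May 15].
demo [May 16, May 21] → after → no.
design_review [May 13, May 24] → overlapped-by → counts.
interview [May 23, May 28] → after → no.
soundcheck [May 13, May 18] → overlapped-by → counts.
Total: 2.

2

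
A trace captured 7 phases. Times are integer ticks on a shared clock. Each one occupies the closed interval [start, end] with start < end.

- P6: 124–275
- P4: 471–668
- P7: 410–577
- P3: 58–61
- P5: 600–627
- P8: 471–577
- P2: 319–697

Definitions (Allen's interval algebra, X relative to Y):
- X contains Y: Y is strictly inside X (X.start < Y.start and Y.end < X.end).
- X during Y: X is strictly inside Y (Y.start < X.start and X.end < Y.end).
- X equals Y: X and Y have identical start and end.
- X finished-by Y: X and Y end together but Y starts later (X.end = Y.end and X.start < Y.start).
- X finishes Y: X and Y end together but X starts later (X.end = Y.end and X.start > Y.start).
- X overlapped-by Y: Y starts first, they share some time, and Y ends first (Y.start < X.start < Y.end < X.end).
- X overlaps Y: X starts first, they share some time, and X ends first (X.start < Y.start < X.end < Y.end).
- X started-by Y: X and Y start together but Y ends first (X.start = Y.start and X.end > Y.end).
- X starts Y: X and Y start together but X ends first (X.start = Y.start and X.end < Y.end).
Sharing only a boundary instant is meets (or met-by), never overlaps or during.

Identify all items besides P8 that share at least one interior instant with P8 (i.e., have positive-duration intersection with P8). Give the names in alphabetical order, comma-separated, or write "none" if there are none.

P2, P4, P7

Target P8 = [471, 577].
P2 [319, 697] → contains → yes.
P3 [58, 61] → before → no.
P4 [471, 668] → started-by → yes.
P5 [600, 627] → after → no.
P6 [124, 275] → before → no.
P7 [410, 577] → finished-by → yes.
Result: P2, P4, P7.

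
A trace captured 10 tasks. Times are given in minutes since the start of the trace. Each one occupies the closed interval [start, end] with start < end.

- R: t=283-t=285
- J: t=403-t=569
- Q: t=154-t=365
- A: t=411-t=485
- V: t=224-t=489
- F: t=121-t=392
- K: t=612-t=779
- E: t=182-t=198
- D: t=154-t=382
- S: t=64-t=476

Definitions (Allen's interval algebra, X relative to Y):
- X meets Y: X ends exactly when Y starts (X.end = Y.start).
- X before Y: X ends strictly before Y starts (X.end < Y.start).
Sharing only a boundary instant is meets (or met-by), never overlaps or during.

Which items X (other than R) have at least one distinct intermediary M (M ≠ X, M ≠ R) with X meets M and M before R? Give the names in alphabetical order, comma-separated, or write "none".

Target R = [t=283, t=285].
Intermediaries M with M before R: E.
Via E — items with X meets E: none.
Union: none.

none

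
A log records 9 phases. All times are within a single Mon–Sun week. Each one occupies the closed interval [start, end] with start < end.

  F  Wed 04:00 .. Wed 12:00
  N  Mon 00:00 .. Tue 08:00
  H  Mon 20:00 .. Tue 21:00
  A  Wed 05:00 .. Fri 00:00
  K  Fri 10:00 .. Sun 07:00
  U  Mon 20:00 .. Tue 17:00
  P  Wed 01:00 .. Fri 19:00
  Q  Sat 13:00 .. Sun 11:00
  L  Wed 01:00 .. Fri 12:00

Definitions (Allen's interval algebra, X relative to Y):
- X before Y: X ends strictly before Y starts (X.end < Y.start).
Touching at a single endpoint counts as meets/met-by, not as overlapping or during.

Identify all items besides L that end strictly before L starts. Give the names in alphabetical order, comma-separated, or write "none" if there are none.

H, N, U

Target L = [Wed 01:00, Fri 12:00].
A [Wed 05:00, Fri 00:00] → during → no.
F [Wed 04:00, Wed 12:00] → during → no.
H [Mon 20:00, Tue 21:00] → before → yes.
K [Fri 10:00, Sun 07:00] → overlapped-by → no.
N [Mon 00:00, Tue 08:00] → before → yes.
P [Wed 01:00, Fri 19:00] → started-by → no.
Q [Sat 13:00, Sun 11:00] → after → no.
U [Mon 20:00, Tue 17:00] → before → yes.
Result: H, N, U.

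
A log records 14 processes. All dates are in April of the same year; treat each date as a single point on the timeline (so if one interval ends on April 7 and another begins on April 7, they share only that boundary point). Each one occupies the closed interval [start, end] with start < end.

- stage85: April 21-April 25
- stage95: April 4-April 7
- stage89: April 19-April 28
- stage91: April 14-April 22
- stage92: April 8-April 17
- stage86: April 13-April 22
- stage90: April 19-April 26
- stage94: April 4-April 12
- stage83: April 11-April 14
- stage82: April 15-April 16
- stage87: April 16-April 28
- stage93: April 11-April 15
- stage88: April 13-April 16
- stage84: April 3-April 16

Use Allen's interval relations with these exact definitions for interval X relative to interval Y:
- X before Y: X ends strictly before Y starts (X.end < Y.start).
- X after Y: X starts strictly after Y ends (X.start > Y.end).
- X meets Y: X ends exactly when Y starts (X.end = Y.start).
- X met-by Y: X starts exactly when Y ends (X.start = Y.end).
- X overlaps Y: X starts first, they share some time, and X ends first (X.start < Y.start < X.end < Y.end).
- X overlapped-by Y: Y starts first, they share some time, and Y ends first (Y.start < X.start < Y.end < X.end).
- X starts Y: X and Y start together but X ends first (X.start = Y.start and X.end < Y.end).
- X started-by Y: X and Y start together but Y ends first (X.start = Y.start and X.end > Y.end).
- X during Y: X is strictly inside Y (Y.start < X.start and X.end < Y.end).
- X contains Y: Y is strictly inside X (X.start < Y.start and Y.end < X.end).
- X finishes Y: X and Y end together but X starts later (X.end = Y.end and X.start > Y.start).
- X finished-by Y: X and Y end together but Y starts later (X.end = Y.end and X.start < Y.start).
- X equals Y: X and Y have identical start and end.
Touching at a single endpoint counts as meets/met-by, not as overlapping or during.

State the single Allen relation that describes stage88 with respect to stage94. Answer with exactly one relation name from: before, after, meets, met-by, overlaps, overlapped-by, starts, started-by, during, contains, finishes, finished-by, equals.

after

stage88 = [April 13, April 16]; stage94 = [April 4, April 12].
Compare endpoints: stage88.start > stage94.start, stage88.start > stage94.end, stage88.end > stage94.start, stage88.end > stage94.end.
That pattern is 'after'.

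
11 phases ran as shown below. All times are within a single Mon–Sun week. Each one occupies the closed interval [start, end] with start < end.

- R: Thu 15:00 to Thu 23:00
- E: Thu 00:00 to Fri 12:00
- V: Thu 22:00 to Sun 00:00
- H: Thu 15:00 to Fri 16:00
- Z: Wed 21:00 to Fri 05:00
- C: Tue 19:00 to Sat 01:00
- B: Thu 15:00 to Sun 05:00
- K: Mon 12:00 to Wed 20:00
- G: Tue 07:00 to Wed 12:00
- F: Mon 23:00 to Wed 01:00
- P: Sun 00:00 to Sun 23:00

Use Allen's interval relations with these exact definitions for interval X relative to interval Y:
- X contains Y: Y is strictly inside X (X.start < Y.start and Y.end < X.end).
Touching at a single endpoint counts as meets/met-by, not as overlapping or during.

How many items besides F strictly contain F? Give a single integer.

1

Target F = [Mon 23:00, Wed 01:00].
B [Thu 15:00, Sun 05:00] → after → no.
C [Tue 19:00, Sat 01:00] → overlapped-by → no.
E [Thu 00:00, Fri 12:00] → after → no.
G [Tue 07:00, Wed 12:00] → overlapped-by → no.
H [Thu 15:00, Fri 16:00] → after → no.
K [Mon 12:00, Wed 20:00] → contains → counts.
P [Sun 00:00, Sun 23:00] → after → no.
R [Thu 15:00, Thu 23:00] → after → no.
V [Thu 22:00, Sun 00:00] → after → no.
Z [Wed 21:00, Fri 05:00] → after → no.
Total: 1.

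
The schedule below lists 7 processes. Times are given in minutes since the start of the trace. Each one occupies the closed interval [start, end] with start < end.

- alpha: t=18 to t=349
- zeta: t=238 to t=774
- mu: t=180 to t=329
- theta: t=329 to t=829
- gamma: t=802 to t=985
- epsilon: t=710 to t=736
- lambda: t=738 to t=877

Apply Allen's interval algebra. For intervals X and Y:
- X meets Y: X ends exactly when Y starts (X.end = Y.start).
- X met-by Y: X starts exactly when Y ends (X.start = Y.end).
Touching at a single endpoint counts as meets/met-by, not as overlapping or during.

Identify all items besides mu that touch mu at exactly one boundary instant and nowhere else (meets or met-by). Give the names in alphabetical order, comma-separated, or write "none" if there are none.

Target mu = [t=180, t=329].
alpha [t=18, t=349] → contains → no.
epsilon [t=710, t=736] → after → no.
gamma [t=802, t=985] → after → no.
lambda [t=738, t=877] → after → no.
theta [t=329, t=829] → met-by → yes.
zeta [t=238, t=774] → overlapped-by → no.
Result: theta.

theta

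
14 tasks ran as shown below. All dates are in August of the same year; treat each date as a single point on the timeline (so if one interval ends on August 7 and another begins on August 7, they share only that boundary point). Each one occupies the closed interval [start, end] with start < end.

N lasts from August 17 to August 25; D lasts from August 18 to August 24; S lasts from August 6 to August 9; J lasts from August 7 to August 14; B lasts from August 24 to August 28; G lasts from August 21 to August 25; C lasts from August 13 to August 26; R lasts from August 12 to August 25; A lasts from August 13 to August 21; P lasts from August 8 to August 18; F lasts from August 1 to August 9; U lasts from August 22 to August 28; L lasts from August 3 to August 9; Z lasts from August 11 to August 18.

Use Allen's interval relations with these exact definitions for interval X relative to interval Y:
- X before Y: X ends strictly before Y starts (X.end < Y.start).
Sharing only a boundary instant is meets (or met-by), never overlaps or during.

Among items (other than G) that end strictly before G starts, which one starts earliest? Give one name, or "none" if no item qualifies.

Target G = [August 21, August 25].
A [August 13, August 21] → meets → excluded.
B [August 24, August 28] → overlapped-by → excluded.
C [August 13, August 26] → contains → excluded.
D [August 18, August 24] → overlaps → excluded.
F [August 1, August 9] → before → candidate.
J [August 7, August 14] → before → candidate.
L [August 3, August 9] → before → candidate.
N [August 17, August 25] → finished-by → excluded.
P [August 8, August 18] → before → candidate.
R [August 12, August 25] → finished-by → excluded.
S [August 6, August 9] → before → candidate.
U [August 22, August 28] → overlapped-by → excluded.
Z [August 11, August 18] → before → candidate.
Among candidates, earliest start is August 1 → F.

F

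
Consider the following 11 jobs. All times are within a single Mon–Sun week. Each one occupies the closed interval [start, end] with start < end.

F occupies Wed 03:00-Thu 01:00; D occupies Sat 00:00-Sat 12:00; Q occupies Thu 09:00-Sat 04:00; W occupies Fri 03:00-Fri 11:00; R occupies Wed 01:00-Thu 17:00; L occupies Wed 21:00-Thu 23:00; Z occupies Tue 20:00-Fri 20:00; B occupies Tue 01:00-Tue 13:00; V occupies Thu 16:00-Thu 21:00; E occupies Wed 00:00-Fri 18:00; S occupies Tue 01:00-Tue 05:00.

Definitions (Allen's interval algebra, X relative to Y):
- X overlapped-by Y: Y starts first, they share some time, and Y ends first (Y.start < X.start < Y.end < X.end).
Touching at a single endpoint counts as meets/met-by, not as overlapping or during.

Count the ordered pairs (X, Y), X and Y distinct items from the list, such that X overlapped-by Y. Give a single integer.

8

Checking all 110 ordered pairs for relation 'overlapped-by'; matching pairs in alphabetical order:
(D, Q): D overlapped-by Q ✓
(L, F): L overlapped-by F ✓
(L, R): L overlapped-by R ✓
(Q, E): Q overlapped-by E ✓
(Q, L): Q overlapped-by L ✓
(Q, R): Q overlapped-by R ✓
(Q, Z): Q overlapped-by Z ✓
(V, R): V overlapped-by R ✓
Count: 8.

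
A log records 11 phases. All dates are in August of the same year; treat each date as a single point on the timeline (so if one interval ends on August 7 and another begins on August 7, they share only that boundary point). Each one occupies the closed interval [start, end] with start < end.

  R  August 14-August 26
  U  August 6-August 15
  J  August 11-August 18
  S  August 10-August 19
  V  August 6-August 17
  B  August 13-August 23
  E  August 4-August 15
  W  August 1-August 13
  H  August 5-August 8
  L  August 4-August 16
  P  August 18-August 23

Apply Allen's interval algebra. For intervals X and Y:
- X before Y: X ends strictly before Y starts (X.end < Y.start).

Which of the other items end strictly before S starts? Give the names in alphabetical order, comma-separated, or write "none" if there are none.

H

Target S = [August 10, August 19].
B [August 13, August 23] → overlapped-by → no.
E [August 4, August 15] → overlaps → no.
H [August 5, August 8] → before → yes.
J [August 11, August 18] → during → no.
L [August 4, August 16] → overlaps → no.
P [August 18, August 23] → overlapped-by → no.
R [August 14, August 26] → overlapped-by → no.
U [August 6, August 15] → overlaps → no.
V [August 6, August 17] → overlaps → no.
W [August 1, August 13] → overlaps → no.
Result: H.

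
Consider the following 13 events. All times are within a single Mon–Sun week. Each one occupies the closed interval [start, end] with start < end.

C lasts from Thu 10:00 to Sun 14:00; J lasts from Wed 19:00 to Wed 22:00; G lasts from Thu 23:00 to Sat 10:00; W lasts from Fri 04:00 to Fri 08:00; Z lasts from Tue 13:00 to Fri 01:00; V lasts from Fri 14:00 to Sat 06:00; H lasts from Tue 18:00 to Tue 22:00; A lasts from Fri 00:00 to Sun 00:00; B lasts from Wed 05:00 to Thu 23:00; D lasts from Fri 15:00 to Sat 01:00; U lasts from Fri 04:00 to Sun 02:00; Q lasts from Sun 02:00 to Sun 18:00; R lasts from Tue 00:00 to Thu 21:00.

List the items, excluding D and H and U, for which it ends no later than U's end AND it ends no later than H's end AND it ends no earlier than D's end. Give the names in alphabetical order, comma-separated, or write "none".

none

Conditions: its end is no later than U's end (X.end <= Sun 02:00) AND its end is no later than H's end (X.end <= Tue 22:00) AND its end is no earlier than D's end (X.end >= Sat 01:00).
A: end Sun 00:00 <= Sun 02:00? ✓; end Sun 00:00 <= Tue 22:00? ✗; end Sun 00:00 >= Sat 01:00? ✓ → no.
B: end Thu 23:00 <= Sun 02:00? ✓; end Thu 23:00 <= Tue 22:00? ✗; end Thu 23:00 >= Sat 01:00? ✗ → no.
C: end Sun 14:00 <= Sun 02:00? ✗; end Sun 14:00 <= Tue 22:00? ✗; end Sun 14:00 >= Sat 01:00? ✓ → no.
G: end Sat 10:00 <= Sun 02:00? ✓; end Sat 10:00 <= Tue 22:00? ✗; end Sat 10:00 >= Sat 01:00? ✓ → no.
J: end Wed 22:00 <= Sun 02:00? ✓; end Wed 22:00 <= Tue 22:00? ✗; end Wed 22:00 >= Sat 01:00? ✗ → no.
Q: end Sun 18:00 <= Sun 02:00? ✗; end Sun 18:00 <= Tue 22:00? ✗; end Sun 18:00 >= Sat 01:00? ✓ → no.
R: end Thu 21:00 <= Sun 02:00? ✓; end Thu 21:00 <= Tue 22:00? ✗; end Thu 21:00 >= Sat 01:00? ✗ → no.
V: end Sat 06:00 <= Sun 02:00? ✓; end Sat 06:00 <= Tue 22:00? ✗; end Sat 06:00 >= Sat 01:00? ✓ → no.
W: end Fri 08:00 <= Sun 02:00? ✓; end Fri 08:00 <= Tue 22:00? ✗; end Fri 08:00 >= Sat 01:00? ✗ → no.
Z: end Fri 01:00 <= Sun 02:00? ✓; end Fri 01:00 <= Tue 22:00? ✗; end Fri 01:00 >= Sat 01:00? ✗ → no.
Result: none.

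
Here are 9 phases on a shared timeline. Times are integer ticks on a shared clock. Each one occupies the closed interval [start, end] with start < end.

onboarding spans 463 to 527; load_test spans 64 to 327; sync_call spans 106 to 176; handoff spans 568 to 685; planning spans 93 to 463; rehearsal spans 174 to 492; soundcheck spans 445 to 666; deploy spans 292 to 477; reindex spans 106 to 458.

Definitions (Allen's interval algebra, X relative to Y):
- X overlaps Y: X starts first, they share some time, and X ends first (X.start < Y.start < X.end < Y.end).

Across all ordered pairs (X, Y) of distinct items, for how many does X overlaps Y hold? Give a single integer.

Checking all 72 ordered pairs for relation 'overlaps'; matching pairs in alphabetical order:
(deploy, onboarding): deploy overlaps onboarding ✓
(deploy, soundcheck): deploy overlaps soundcheck ✓
(load_test, deploy): load_test overlaps deploy ✓
(load_test, planning): load_test overlaps planning ✓
(load_test, rehearsal): load_test overlaps rehearsal ✓
(load_test, reindex): load_test overlaps reindex ✓
(planning, deploy): planning overlaps deploy ✓
(planning, rehearsal): planning overlaps rehearsal ✓
(planning, soundcheck): planning overlaps soundcheck ✓
(rehearsal, onboarding): rehearsal overlaps onboarding ✓
(rehearsal, soundcheck): rehearsal overlaps soundcheck ✓
(reindex, deploy): reindex overlaps deploy ✓
(reindex, rehearsal): reindex overlaps rehearsal ✓
(reindex, soundcheck): reindex overlaps soundcheck ✓
(soundcheck, handoff): soundcheck overlaps handoff ✓
(sync_call, rehearsal): sync_call overlaps rehearsal ✓
Count: 16.

16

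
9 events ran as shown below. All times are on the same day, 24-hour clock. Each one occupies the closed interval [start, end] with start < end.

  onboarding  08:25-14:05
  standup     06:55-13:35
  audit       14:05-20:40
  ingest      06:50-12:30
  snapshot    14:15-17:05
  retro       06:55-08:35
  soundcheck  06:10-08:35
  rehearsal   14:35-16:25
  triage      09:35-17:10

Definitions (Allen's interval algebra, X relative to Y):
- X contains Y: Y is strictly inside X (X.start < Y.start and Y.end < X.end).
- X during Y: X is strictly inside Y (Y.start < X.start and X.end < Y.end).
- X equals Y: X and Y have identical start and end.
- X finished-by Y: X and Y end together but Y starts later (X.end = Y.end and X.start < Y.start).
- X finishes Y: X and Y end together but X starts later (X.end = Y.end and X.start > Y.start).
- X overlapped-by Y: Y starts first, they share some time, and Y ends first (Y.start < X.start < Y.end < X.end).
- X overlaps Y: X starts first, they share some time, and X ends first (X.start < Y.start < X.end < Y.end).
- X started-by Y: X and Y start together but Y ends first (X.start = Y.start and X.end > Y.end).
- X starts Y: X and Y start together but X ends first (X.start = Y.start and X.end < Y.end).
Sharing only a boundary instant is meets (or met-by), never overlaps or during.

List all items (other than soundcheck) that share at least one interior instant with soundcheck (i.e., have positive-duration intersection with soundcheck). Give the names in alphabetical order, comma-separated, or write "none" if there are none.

Target soundcheck = [06:10, 08:35].
audit [14:05, 20:40] → after → no.
ingest [06:50, 12:30] → overlapped-by → yes.
onboarding [08:25, 14:05] → overlapped-by → yes.
rehearsal [14:35, 16:25] → after → no.
retro [06:55, 08:35] → finishes → yes.
snapshot [14:15, 17:05] → after → no.
standup [06:55, 13:35] → overlapped-by → yes.
triage [09:35, 17:10] → after → no.
Result: ingest, onboarding, retro, standup.

ingest, onboarding, retro, standup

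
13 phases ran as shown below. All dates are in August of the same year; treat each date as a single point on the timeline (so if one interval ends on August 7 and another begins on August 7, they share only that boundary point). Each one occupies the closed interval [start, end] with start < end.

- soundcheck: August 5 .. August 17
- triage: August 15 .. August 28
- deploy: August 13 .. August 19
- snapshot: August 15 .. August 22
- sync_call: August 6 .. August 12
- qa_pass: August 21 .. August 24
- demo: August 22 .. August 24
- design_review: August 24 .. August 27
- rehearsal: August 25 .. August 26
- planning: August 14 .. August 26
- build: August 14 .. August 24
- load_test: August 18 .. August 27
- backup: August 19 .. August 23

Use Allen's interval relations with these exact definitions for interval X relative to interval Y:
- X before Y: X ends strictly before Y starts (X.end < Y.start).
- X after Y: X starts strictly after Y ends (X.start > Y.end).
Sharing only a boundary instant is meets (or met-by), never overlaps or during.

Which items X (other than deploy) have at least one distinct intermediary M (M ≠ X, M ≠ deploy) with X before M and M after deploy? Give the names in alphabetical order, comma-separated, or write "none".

backup, build, demo, qa_pass, snapshot, soundcheck, sync_call

Target deploy = [August 13, August 19].
Intermediaries M with M after deploy: demo, design_review, qa_pass, rehearsal.
Via demo — items with X before demo: soundcheck, sync_call.
Via design_review — items with X before design_review: backup, snapshot, soundcheck, sync_call.
Via qa_pass — items with X before qa_pass: soundcheck, sync_call.
Via rehearsal — items with X before rehearsal: backup, build, demo, qa_pass, snapshot, soundcheck, sync_call.
Union: backup, build, demo, qa_pass, snapshot, soundcheck, sync_call.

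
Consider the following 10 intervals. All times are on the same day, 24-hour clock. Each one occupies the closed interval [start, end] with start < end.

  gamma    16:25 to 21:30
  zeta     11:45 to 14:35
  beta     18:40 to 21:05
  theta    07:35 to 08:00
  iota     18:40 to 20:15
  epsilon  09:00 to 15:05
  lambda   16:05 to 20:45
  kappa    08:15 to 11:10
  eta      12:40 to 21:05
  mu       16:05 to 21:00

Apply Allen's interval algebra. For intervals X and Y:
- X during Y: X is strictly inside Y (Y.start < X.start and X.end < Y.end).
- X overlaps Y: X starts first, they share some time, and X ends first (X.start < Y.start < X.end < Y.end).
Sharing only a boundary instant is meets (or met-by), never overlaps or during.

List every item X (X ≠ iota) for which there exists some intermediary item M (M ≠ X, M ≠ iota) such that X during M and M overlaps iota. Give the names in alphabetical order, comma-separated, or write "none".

none

Target iota = [18:40, 20:15].
Intermediaries M with M overlaps iota: none.
Union: none.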